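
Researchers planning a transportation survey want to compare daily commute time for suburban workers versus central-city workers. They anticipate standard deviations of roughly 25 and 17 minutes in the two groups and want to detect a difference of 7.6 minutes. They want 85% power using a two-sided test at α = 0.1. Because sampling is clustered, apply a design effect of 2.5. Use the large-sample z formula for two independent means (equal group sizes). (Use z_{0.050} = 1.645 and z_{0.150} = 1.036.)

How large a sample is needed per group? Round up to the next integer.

n = (z_{α/2} + z_β)² · (σ₁² + σ₂²) / δ²
  = (1.645 + 1.036)² · (25² + 17² = 914) / 7.6²
  = 7.1878 · 914 / 57.76
  = 113.74
Design effect: 2.5 × 113.74 = 284.35.
Round up → n = 285 per group.

n = 285 per group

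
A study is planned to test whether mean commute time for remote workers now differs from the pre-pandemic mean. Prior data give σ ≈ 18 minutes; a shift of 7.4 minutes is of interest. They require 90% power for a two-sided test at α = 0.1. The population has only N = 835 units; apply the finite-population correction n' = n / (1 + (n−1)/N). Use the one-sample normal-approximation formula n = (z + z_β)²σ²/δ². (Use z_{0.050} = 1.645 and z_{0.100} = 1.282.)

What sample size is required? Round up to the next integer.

n = (z_{α/2} + z_β)² · σ² / δ²
  = (1.645 + 1.282)² · 18² / 7.4²
  = 8.5673 · 324 / 54.76
  = 50.69
Finite-population correction (N = 835): 50.69 / (1 + (50.69 − 1)/835) = 47.84.
Round up → n = 48.

n = 48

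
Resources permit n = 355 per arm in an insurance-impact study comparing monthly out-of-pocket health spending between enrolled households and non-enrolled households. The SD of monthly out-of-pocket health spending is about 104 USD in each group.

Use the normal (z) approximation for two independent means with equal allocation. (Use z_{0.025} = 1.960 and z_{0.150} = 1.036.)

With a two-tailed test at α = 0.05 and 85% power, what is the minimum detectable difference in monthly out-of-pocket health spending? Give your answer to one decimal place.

Minimum detectable difference ≈ 23.4 USD

δ = (z_{α/2} + z_β) · √((σ₁²+σ₂²)/n)
  = (1.960 + 1.036) · √(21632/355)
  = 2.996 · √60.9352
  = 2.996 · 7.8061
  = 23.3871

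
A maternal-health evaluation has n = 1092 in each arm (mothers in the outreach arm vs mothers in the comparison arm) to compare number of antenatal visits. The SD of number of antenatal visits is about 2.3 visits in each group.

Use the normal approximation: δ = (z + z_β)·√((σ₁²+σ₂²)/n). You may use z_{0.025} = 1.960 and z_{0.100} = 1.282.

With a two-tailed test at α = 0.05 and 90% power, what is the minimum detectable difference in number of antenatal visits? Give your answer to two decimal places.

Minimum detectable difference ≈ 0.32 visits

δ = (z_{α/2} + z_β) · √((σ₁²+σ₂²)/n)
  = (1.960 + 1.282) · √(10.58/1092)
  = 3.242 · √0.00969
  = 3.242 · 0.0984
  = 0.3191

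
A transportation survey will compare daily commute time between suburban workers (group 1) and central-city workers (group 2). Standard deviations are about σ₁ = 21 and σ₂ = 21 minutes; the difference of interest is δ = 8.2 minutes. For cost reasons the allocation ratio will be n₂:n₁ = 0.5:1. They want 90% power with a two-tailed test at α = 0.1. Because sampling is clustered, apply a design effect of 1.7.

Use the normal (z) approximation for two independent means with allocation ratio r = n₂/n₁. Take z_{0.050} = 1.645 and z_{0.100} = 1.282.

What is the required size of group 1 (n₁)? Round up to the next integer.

n₁ = (z_{α/2} + z_β)² · (σ₁² + σ₂²/r) / δ²
   = (1.645 + 1.282)² · (21² + 21²/0.5) / 8.2²
   = 8.5673 · (441 + 882) / 67.24
   = 8.5673 · 1323 / 67.24
   = 168.57
Design effect: 1.7 × 168.57 = 286.57.
Round up → n₁ = 287; n₂ = r·n₁ = 0.5 × 287 = 144.

n₁ = 287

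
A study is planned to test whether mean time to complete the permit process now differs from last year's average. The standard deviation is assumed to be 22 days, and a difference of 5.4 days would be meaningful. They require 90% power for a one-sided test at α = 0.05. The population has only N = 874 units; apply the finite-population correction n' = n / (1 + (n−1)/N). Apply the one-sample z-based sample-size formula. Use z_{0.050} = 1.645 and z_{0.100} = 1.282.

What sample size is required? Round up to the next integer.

n = 123

n = (z_α + z_β)² · σ² / δ²
  = (1.645 + 1.282)² · 22² / 5.4²
  = 8.5673 · 484 / 29.16
  = 142.20
Finite-population correction (N = 874): 142.20 / (1 + (142.20 − 1)/874) = 122.42.
Round up → n = 123.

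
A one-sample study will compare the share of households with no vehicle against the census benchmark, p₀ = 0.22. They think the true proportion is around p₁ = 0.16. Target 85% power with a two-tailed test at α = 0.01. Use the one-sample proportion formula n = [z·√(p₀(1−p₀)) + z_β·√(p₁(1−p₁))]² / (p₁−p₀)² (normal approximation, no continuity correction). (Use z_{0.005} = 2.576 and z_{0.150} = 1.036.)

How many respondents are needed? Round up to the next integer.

n = 582

n = [z_{α/2}·√(p₀q₀) + z_β·√(p₁q₁)]² / (p₁ − p₀)²
  = [2.576·√(0.22·0.78) + 1.036·√(0.16·0.84)]² / (-0.06)²
  = [2.576·0.4142 + 1.036·0.3666]² / 0.0036
  = [1.4469]² / 0.0036
  = 581.54
Round up → n = 582.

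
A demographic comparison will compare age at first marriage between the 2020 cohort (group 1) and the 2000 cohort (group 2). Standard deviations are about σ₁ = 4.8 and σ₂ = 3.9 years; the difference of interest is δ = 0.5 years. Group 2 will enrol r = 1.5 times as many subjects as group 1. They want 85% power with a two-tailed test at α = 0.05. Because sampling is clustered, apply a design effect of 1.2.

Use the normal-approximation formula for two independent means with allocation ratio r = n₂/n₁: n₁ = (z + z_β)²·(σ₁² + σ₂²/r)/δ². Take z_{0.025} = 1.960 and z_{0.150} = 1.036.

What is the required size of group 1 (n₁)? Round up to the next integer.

n₁ = (z_{α/2} + z_β)² · (σ₁² + σ₂²/r) / δ²
   = (1.960 + 1.036)² · (4.8² + 3.9²/1.5) / 0.5²
   = 8.9760 · (23.04 + 10.14) / 0.25
   = 8.9760 · 33.18 / 0.25
   = 1191.30
Design effect: 1.2 × 1191.30 = 1429.56.
Round up → n₁ = 1430; n₂ = r·n₁ = 1.5 × 1430 = 2145.

n₁ = 1430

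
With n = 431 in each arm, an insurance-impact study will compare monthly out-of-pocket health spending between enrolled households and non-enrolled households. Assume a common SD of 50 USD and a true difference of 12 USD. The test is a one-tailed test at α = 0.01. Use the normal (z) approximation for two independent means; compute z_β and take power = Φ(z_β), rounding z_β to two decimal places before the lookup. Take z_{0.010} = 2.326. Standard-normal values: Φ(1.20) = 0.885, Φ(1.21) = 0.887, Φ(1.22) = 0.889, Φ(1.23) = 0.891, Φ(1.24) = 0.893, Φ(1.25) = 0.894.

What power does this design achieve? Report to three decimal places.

z_β = δ·√(n/(σ₁²+σ₂²)) − z_α
    = 12 · √(431/5000) − 2.326
    = 12 · 0.29360 − 2.326
    = 3.5232 − 2.326 = 1.1972 → 1.20
Power = Φ(1.20) = 0.885.

Power ≈ 0.885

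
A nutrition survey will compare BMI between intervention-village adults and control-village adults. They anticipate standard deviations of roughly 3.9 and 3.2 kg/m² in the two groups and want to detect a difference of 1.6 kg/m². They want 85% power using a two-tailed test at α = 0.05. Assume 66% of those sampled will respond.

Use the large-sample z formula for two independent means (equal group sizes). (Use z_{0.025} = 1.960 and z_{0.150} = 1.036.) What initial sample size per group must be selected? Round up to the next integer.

n = 136 per group

n = (z_{α/2} + z_β)² · (σ₁² + σ₂²) / δ²
  = (1.960 + 1.036)² · (3.9² + 3.2² = 25.45) / 1.6²
  = 8.9760 · 25.45 / 2.56
  = 89.23
Adjust for 66% response: 89.23 / 0.66 = 135.20.
Round up → n = 136 per group.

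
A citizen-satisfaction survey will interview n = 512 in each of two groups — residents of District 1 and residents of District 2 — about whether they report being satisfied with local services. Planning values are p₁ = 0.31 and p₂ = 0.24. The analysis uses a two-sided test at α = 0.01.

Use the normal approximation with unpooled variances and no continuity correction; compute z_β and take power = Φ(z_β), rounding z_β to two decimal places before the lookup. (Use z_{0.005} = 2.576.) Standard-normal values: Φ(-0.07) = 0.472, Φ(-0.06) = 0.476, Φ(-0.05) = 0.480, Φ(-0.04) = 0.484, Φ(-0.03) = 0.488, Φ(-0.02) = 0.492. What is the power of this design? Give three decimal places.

z_β = |p₁−p₂|·√(n/[p₁q₁+p₂q₂]) − z_{α/2}
    = 0.07 · √(512/0.3963) − 2.576
    = 0.07 · 35.9437 − 2.576
    = 2.5161 − 2.576 = -0.0599 → -0.06
Power = Φ(-0.06) = 0.476.

Power ≈ 0.476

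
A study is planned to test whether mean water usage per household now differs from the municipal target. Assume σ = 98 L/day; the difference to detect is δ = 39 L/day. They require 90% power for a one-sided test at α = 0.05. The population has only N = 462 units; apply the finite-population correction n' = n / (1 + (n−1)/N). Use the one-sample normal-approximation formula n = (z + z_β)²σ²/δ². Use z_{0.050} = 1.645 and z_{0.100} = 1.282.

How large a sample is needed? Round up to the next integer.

n = (z_α + z_β)² · σ² / δ²
  = (1.645 + 1.282)² · 98² / 39²
  = 8.5673 · 9604 / 1521
  = 54.10
Finite-population correction (N = 462): 54.10 / (1 + (54.10 − 1)/462) = 48.52.
Round up → n = 49.

n = 49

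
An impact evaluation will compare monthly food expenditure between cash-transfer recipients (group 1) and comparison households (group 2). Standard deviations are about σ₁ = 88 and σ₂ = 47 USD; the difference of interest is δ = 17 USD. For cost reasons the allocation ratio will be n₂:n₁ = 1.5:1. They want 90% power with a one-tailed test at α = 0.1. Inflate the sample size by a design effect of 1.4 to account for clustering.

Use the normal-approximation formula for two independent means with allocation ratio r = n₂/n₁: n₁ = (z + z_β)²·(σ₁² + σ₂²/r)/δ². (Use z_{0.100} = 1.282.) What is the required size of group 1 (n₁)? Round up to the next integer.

n₁ = (z_α + z_β)² · (σ₁² + σ₂²/r) / δ²
   = (1.282 + 1.282)² · (88² + 47²/1.5) / 17²
   = 6.5741 · (7744 + 1472.7) / 289
   = 6.5741 · 9216.7 / 289
   = 209.66
Design effect: 1.4 × 209.66 = 293.52.
Round up → n₁ = 294; n₂ = r·n₁ = 1.5 × 294 = 441.

n₁ = 294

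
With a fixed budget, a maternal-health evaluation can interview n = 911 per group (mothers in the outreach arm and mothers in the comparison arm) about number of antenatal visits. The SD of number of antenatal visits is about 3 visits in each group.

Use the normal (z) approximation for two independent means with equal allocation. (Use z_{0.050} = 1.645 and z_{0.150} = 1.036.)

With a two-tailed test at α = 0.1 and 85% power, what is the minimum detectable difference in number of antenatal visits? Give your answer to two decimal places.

Minimum detectable difference ≈ 0.38 visits

δ = (z_{α/2} + z_β) · √((σ₁²+σ₂²)/n)
  = (1.645 + 1.036) · √(18/911)
  = 2.681 · √0.01976
  = 2.681 · 0.1406
  = 0.3769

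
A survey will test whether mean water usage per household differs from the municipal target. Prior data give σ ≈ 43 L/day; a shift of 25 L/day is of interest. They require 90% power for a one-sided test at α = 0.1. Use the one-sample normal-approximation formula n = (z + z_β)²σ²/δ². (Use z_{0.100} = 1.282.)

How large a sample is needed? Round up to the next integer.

n = (z_α + z_β)² · σ² / δ²
  = (1.282 + 1.282)² · 43² / 25²
  = 6.5741 · 1849 / 625
  = 19.45
Round up → n = 20.

n = 20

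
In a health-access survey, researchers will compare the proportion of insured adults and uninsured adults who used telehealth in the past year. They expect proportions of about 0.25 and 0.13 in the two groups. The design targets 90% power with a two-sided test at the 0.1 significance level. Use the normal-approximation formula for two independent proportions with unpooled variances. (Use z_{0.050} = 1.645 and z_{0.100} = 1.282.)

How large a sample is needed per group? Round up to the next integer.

n = (z_{α/2} + z_β)² · [p₁(1−p₁) + p₂(1−p₂)] / (p₁ − p₂)²
  = (1.645 + 1.282)² · (0.25·0.75 + 0.13·0.87) / (0.12)²
  = (2.927)² · (0.1875 + 0.1131) / 0.0144
  = 8.5673 · 0.3006 / 0.0144
  = 178.84
Round up → n = 179 per group.

n = 179 per group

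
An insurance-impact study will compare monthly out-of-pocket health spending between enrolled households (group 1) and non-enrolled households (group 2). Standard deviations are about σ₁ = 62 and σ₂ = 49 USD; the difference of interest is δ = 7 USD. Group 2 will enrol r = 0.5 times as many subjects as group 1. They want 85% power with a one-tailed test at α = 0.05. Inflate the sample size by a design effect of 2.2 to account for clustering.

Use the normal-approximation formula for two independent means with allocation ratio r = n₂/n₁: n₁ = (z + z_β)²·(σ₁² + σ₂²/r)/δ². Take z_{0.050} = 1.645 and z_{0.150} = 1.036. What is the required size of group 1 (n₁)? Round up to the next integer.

n₁ = 2791

n₁ = (z_α + z_β)² · (σ₁² + σ₂²/r) / δ²
   = (1.645 + 1.036)² · (62² + 49²/0.5) / 7²
   = 7.1878 · (3844 + 4802) / 49
   = 7.1878 · 8646 / 49
   = 1268.27
Design effect: 2.2 × 1268.27 = 2790.20.
Round up → n₁ = 2791; n₂ = r·n₁ = 0.5 × 2791 = 1396.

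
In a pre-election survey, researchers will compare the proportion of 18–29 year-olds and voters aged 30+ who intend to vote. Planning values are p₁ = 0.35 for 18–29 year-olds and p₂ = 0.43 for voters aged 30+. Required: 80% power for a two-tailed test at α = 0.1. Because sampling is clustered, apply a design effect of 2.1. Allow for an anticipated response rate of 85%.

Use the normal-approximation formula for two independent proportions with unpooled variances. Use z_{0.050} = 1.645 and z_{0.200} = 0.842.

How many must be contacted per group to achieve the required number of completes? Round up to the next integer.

n = 1129 per group

n = (z_{α/2} + z_β)² · [p₁(1−p₁) + p₂(1−p₂)] / (p₁ − p₂)²
  = (1.645 + 0.842)² · (0.35·0.65 + 0.43·0.57) / (-0.08)²
  = (2.487)² · (0.2275 + 0.2451) / 0.0064
  = 6.1852 · 0.4726 / 0.0064
  = 456.74
Design effect: 2.1 × 456.74 = 959.15.
Adjust for 85% response: 959.15 / 0.85 = 1128.41.
Round up → n = 1129 per group.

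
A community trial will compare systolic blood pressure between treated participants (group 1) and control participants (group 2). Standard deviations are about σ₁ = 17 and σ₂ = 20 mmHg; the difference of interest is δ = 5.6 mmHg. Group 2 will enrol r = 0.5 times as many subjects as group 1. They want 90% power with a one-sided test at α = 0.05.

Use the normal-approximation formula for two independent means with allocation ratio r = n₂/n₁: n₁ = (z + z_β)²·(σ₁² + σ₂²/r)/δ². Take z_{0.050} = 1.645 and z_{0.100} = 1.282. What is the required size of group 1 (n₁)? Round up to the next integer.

n₁ = (z_α + z_β)² · (σ₁² + σ₂²/r) / δ²
   = (1.645 + 1.282)² · (17² + 20²/0.5) / 5.6²
   = 8.5673 · (289 + 800) / 31.36
   = 8.5673 · 1089 / 31.36
   = 297.51
Round up → n₁ = 298; n₂ = r·n₁ = 0.5 × 298 = 149.

n₁ = 298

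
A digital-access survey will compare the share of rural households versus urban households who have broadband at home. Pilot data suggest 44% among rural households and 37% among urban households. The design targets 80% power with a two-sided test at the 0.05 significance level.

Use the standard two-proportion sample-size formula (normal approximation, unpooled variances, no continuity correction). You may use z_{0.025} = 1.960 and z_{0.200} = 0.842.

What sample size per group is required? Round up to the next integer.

n = (z_{α/2} + z_β)² · [p₁(1−p₁) + p₂(1−p₂)] / (p₁ − p₂)²
  = (1.960 + 0.842)² · (0.44·0.56 + 0.37·0.63) / (0.07)²
  = (2.802)² · (0.2464 + 0.2331) / 0.0049
  = 7.8512 · 0.4795 / 0.0049
  = 768.30
Round up → n = 769 per group.

n = 769 per group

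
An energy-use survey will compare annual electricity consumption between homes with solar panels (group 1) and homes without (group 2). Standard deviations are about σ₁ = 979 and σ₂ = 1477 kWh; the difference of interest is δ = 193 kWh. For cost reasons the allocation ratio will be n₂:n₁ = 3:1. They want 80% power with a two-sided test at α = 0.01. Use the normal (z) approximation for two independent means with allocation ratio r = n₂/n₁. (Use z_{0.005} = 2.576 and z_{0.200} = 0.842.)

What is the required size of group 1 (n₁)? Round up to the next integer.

n₁ = (z_{α/2} + z_β)² · (σ₁² + σ₂²/r) / δ²
   = (2.576 + 0.842)² · (979² + 1477²/3) / 193²
   = 11.6827 · (958441 + 727176.3) / 37249
   = 11.6827 · 1685617.3 / 37249
   = 528.67
Round up → n₁ = 529; n₂ = r·n₁ = 3 × 529 = 1587.

n₁ = 529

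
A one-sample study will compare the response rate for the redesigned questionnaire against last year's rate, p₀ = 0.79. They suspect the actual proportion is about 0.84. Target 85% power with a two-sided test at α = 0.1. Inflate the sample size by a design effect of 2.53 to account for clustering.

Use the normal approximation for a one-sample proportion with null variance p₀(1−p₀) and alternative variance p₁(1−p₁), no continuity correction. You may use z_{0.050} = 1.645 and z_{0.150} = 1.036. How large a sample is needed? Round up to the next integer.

n = [z_{α/2}·√(p₀q₀) + z_β·√(p₁q₁)]² / (p₁ − p₀)²
  = [1.645·√(0.79·0.21) + 1.036·√(0.84·0.16)]² / (0.05)²
  = [1.645·0.4073 + 1.036·0.3666]² / 0.0025
  = [1.0498]² / 0.0025
  = 440.85
Design effect: 2.53 × 440.85 = 1115.36.
Round up → n = 1116.

n = 1116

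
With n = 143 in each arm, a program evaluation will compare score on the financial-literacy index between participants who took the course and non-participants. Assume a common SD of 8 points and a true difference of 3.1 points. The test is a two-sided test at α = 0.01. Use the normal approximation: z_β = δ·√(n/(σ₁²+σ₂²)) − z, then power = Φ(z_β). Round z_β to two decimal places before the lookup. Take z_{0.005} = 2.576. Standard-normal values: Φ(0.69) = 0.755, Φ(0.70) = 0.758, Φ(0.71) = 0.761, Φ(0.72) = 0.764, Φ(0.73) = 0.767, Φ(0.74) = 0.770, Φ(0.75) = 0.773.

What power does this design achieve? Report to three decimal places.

z_β = δ·√(n/(σ₁²+σ₂²)) − z_{α/2}
    = 3.1 · √(143/128) − 2.576
    = 3.1 · 1.05697 − 2.576
    = 3.2766 − 2.576 = 0.7006 → 0.70
Power = Φ(0.70) = 0.758.

Power ≈ 0.758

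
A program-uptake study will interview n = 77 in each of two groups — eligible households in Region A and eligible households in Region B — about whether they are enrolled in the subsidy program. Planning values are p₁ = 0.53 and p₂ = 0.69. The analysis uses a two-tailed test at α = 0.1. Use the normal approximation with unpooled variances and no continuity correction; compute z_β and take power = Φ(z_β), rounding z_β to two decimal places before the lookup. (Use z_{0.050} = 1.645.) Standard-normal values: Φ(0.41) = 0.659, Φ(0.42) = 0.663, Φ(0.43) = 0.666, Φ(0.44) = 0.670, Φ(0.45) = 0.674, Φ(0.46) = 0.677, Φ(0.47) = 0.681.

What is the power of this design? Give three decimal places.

Power ≈ 0.663

z_β = |p₁−p₂|·√(n/[p₁q₁+p₂q₂]) − z_{α/2}
    = 0.16 · √(77/0.4630) − 1.645
    = 0.16 · 12.8960 − 1.645
    = 2.0634 − 1.645 = 0.4184 → 0.42
Power = Φ(0.42) = 0.663.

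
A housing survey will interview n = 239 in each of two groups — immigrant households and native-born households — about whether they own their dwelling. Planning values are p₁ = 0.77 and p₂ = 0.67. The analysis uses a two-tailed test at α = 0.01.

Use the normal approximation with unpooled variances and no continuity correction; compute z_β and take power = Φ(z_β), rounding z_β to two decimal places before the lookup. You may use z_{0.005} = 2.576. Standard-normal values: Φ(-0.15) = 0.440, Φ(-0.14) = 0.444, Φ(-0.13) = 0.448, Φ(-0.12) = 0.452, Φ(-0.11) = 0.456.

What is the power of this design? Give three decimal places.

Power ≈ 0.448

z_β = |p₁−p₂|·√(n/[p₁q₁+p₂q₂]) − z_{α/2}
    = 0.10 · √(239/0.3982) − 2.576
    = 0.10 · 24.4990 − 2.576
    = 2.4499 − 2.576 = -0.1261 → -0.13
Power = Φ(-0.13) = 0.448.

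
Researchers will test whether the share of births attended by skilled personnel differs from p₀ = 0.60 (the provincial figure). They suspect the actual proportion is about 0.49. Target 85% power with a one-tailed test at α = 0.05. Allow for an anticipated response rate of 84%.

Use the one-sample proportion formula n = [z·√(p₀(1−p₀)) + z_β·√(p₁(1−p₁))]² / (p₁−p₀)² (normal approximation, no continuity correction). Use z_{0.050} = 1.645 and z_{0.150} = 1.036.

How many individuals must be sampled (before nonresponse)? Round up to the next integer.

n = 173

n = [z_α·√(p₀q₀) + z_β·√(p₁q₁)]² / (p₁ − p₀)²
  = [1.645·√(0.60·0.40) + 1.036·√(0.49·0.51)]² / (-0.11)²
  = [1.645·0.4899 + 1.036·0.4999]² / 0.0121
  = [1.3238]² / 0.0121
  = 144.83
Adjust for 84% response: 144.83 / 0.84 = 172.41.
Round up → n = 173.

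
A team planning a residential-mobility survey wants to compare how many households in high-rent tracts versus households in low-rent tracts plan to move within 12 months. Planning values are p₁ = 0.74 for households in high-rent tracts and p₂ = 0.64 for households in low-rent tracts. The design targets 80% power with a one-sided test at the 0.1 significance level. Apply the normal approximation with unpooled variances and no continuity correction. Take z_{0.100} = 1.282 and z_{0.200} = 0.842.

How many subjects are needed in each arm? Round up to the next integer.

n = 191 per group

n = (z_α + z_β)² · [p₁(1−p₁) + p₂(1−p₂)] / (p₁ − p₂)²
  = (1.282 + 0.842)² · (0.74·0.26 + 0.64·0.36) / (0.10)²
  = (2.124)² · (0.1924 + 0.2304) / 0.0100
  = 4.5114 · 0.4228 / 0.0100
  = 190.74
Round up → n = 191 per group.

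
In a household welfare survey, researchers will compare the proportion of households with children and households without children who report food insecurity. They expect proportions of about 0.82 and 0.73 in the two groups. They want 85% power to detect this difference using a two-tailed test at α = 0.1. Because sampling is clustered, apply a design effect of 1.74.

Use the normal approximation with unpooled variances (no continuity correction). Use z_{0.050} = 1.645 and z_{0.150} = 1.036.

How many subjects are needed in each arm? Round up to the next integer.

n = (z_{α/2} + z_β)² · [p₁(1−p₁) + p₂(1−p₂)] / (p₁ − p₂)²
  = (1.645 + 1.036)² · (0.82·0.18 + 0.73·0.27) / (0.09)²
  = (2.681)² · (0.1476 + 0.1971) / 0.0081
  = 7.1878 · 0.3447 / 0.0081
  = 305.88
Design effect: 1.74 × 305.88 = 532.23.
Round up → n = 533 per group.

n = 533 per group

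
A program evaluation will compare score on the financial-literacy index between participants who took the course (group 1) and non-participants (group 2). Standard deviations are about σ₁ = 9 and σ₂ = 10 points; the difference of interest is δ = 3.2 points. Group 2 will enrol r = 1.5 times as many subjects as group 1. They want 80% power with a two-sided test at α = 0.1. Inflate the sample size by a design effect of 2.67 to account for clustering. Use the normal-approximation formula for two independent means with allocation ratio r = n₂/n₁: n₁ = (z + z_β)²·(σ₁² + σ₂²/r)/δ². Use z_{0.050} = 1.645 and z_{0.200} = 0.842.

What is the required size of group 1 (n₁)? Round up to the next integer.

n₁ = 239

n₁ = (z_{α/2} + z_β)² · (σ₁² + σ₂²/r) / δ²
   = (1.645 + 0.842)² · (9² + 10²/1.5) / 3.2²
   = 6.1852 · (81 + 66.6667) / 10.24
   = 6.1852 · 147.6667 / 10.24
   = 89.19
Design effect: 2.67 × 89.19 = 238.15.
Round up → n₁ = 239; n₂ = r·n₁ = 1.5 × 239 = 359.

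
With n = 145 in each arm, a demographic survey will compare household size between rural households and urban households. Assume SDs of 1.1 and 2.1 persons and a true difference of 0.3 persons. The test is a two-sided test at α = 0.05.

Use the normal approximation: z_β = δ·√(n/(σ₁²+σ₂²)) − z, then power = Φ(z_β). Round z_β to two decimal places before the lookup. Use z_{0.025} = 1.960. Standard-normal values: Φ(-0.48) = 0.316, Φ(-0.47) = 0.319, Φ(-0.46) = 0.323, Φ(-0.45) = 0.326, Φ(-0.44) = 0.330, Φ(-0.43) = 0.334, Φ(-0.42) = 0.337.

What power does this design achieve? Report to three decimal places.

z_β = δ·√(n/(σ₁²+σ₂²)) − z_{α/2}
    = 0.3 · √(145/5.62) − 1.960
    = 0.3 · 5.07944 − 1.960
    = 1.5238 − 1.960 = -0.4362 → -0.44
Power = Φ(-0.44) = 0.330.

Power ≈ 0.330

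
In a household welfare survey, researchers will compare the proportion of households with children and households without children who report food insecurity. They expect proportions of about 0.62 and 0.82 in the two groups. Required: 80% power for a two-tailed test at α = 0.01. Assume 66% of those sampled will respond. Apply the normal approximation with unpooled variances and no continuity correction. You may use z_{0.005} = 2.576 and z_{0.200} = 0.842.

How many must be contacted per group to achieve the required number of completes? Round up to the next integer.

n = 170 per group

n = (z_{α/2} + z_β)² · [p₁(1−p₁) + p₂(1−p₂)] / (p₁ − p₂)²
  = (2.576 + 0.842)² · (0.62·0.38 + 0.82·0.18) / (-0.20)²
  = (3.418)² · (0.2356 + 0.1476) / 0.0400
  = 11.6827 · 0.3832 / 0.0400
  = 111.92
Adjust for 66% response: 111.92 / 0.66 = 169.58.
Round up → n = 170 per group.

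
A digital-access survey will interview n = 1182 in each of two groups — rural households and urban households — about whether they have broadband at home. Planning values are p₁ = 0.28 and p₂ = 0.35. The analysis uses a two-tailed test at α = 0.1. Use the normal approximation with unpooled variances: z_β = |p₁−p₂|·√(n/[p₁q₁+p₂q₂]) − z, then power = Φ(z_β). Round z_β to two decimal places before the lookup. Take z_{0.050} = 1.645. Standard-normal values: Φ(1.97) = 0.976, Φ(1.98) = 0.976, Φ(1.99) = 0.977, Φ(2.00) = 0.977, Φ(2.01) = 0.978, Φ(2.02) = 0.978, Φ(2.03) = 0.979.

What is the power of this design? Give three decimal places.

z_β = |p₁−p₂|·√(n/[p₁q₁+p₂q₂]) − z_{α/2}
    = 0.07 · √(1182/0.4291) − 1.645
    = 0.07 · 52.4843 − 1.645
    = 3.6739 − 1.645 = 2.0289 → 2.03
Power = Φ(2.03) = 0.979.

Power ≈ 0.979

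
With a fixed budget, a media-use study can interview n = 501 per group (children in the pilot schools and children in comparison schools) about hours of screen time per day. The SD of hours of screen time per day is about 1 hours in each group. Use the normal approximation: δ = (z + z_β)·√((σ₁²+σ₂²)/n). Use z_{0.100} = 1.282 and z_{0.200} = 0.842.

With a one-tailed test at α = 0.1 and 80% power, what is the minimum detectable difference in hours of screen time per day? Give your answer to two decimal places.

Minimum detectable difference ≈ 0.13 hours

δ = (z_α + z_β) · √((σ₁²+σ₂²)/n)
  = (1.282 + 0.842) · √(2/501)
  = 2.124 · √0.00399
  = 2.124 · 0.0632
  = 0.1342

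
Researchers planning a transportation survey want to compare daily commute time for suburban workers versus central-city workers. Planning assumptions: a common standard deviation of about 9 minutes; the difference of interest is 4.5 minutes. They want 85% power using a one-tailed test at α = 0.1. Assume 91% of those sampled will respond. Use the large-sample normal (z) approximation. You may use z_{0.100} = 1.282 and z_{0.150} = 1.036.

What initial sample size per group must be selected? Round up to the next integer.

n = 48 per group

n = (z_α + z_β)² · (σ₁² + σ₂²) / δ²
  = (1.282 + 1.036)² · (2·9² = 162) / 4.5²
  = 5.3731 · 162 / 20.25
  = 42.98
Adjust for 91% response: 42.98 / 0.91 = 47.24.
Round up → n = 48 per group.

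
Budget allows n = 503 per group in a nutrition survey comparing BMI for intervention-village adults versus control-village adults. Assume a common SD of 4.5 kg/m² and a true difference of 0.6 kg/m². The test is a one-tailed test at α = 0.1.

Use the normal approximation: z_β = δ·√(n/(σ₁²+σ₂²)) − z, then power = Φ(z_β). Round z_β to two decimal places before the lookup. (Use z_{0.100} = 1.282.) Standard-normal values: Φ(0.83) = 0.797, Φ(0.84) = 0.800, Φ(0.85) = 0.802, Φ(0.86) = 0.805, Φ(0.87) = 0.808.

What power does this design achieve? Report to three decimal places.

z_β = δ·√(n/(σ₁²+σ₂²)) − z_α
    = 0.6 · √(503/40.5) − 1.282
    = 0.6 · 3.52417 − 1.282
    = 2.1145 − 1.282 = 0.8325 → 0.83
Power = Φ(0.83) = 0.797.

Power ≈ 0.797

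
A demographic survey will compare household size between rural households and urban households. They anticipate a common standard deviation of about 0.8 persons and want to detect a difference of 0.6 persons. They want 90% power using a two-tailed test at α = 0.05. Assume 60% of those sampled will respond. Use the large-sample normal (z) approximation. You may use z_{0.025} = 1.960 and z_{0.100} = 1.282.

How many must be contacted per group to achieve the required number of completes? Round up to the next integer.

n = 63 per group

n = (z_{α/2} + z_β)² · (σ₁² + σ₂²) / δ²
  = (1.960 + 1.282)² · (2·0.8² = 1.28) / 0.6²
  = 10.5106 · 1.28 / 0.36
  = 37.37
Adjust for 60% response: 37.37 / 0.60 = 62.28.
Round up → n = 63 per group.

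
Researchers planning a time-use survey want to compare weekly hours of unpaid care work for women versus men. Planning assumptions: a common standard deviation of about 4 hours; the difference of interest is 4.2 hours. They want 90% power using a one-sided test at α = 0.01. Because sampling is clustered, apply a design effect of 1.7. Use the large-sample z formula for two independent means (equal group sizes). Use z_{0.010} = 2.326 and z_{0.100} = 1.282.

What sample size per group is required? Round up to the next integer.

n = 41 per group

n = (z_α + z_β)² · (σ₁² + σ₂²) / δ²
  = (2.326 + 1.282)² · (2·4² = 32) / 4.2²
  = 13.0177 · 32 / 17.64
  = 23.61
Design effect: 1.7 × 23.61 = 40.15.
Round up → n = 41 per group.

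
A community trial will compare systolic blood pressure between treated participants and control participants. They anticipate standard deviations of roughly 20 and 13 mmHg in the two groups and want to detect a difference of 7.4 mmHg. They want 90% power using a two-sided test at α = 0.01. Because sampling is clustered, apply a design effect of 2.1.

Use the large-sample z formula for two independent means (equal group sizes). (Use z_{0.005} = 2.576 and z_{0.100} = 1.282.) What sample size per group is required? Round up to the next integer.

n = 325 per group

n = (z_{α/2} + z_β)² · (σ₁² + σ₂²) / δ²
  = (2.576 + 1.282)² · (20² + 13² = 569) / 7.4²
  = 14.8842 · 569 / 54.76
  = 154.66
Design effect: 2.1 × 154.66 = 324.78.
Round up → n = 325 per group.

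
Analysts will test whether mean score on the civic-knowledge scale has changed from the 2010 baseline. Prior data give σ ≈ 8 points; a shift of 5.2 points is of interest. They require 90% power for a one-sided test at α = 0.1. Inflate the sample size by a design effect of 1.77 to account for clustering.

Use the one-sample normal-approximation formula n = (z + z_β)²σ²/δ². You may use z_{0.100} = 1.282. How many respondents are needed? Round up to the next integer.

n = (z_α + z_β)² · σ² / δ²
  = (1.282 + 1.282)² · 8² / 5.2²
  = 6.5741 · 64 / 27.04
  = 15.56
Design effect: 1.77 × 15.56 = 27.54.
Round up → n = 28.

n = 28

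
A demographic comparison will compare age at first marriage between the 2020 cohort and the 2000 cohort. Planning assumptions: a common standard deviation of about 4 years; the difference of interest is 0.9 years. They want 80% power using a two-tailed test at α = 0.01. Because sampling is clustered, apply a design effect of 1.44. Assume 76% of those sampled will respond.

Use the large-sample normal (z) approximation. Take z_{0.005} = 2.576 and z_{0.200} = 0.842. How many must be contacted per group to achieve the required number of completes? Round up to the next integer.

n = (z_{α/2} + z_β)² · (σ₁² + σ₂²) / δ²
  = (2.576 + 0.842)² · (2·4² = 32) / 0.9²
  = 11.6827 · 32 / 0.81
  = 461.54
Design effect: 1.44 × 461.54 = 664.62.
Adjust for 76% response: 664.62 / 0.76 = 874.50.
Round up → n = 875 per group.

n = 875 per group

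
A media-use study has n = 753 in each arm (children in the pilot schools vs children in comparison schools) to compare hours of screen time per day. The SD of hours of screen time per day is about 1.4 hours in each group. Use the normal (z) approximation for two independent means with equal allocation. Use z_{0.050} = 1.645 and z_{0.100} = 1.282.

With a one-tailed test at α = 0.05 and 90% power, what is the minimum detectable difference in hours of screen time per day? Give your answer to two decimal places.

δ = (z_α + z_β) · √((σ₁²+σ₂²)/n)
  = (1.645 + 1.282) · √(3.92/753)
  = 2.927 · √0.00521
  = 2.927 · 0.0722
  = 0.2112

Minimum detectable difference ≈ 0.21 hours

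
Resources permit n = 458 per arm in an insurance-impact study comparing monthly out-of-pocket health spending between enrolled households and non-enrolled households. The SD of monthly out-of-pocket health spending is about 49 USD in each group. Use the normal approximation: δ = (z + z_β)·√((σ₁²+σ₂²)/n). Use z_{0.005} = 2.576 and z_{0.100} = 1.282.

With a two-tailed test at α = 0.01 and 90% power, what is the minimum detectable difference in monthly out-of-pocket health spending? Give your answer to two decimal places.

Minimum detectable difference ≈ 12.49 USD

δ = (z_{α/2} + z_β) · √((σ₁²+σ₂²)/n)
  = (2.576 + 1.282) · √(4802/458)
  = 3.858 · √10.4847
  = 3.858 · 3.2380
  = 12.4922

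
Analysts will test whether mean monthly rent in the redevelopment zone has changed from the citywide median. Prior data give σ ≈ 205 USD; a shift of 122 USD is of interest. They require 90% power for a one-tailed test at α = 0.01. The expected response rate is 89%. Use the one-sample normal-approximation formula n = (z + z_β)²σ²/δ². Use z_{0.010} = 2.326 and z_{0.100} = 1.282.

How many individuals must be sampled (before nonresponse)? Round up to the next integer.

n = (z_α + z_β)² · σ² / δ²
  = (2.326 + 1.282)² · 205² / 122²
  = 13.0177 · 42025 / 14884
  = 36.76
Adjust for 89% response: 36.76 / 0.89 = 41.30.
Round up → n = 42.

n = 42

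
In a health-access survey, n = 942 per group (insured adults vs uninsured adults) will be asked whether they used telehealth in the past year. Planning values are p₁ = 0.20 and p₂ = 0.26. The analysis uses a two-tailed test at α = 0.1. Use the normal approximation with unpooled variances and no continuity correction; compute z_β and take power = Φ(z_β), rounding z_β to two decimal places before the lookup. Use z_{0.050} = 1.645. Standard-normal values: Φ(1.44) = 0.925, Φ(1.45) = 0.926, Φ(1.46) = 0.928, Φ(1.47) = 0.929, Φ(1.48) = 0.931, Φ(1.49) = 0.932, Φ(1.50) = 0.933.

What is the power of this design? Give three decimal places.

z_β = |p₁−p₂|·√(n/[p₁q₁+p₂q₂]) − z_{α/2}
    = 0.06 · √(942/0.3524) − 1.645
    = 0.06 · 51.7020 − 1.645
    = 3.1021 − 1.645 = 1.4571 → 1.46
Power = Φ(1.46) = 0.928.

Power ≈ 0.928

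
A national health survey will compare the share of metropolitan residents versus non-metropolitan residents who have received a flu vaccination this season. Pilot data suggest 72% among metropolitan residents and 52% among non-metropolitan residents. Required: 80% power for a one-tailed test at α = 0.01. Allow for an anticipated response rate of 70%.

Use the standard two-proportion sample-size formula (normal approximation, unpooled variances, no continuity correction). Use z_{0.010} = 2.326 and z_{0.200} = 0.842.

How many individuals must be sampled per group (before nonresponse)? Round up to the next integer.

n = (z_α + z_β)² · [p₁(1−p₁) + p₂(1−p₂)] / (p₁ − p₂)²
  = (2.326 + 0.842)² · (0.72·0.28 + 0.52·0.48) / (0.20)²
  = (3.168)² · (0.2016 + 0.2496) / 0.0400
  = 10.0362 · 0.4512 / 0.0400
  = 113.21
Adjust for 70% response: 113.21 / 0.70 = 161.73.
Round up → n = 162 per group.

n = 162 per group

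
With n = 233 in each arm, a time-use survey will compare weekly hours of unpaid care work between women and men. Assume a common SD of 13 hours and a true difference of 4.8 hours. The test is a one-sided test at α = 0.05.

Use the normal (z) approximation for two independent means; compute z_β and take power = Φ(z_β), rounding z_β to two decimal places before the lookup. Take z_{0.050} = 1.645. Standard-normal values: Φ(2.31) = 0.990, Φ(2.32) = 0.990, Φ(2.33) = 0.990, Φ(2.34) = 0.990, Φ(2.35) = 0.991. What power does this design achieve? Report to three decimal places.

Power ≈ 0.990

z_β = δ·√(n/(σ₁²+σ₂²)) − z_α
    = 4.8 · √(233/338) − 1.645
    = 4.8 · 0.83027 − 1.645
    = 3.9853 − 1.645 = 2.3403 → 2.34
Power = Φ(2.34) = 0.990.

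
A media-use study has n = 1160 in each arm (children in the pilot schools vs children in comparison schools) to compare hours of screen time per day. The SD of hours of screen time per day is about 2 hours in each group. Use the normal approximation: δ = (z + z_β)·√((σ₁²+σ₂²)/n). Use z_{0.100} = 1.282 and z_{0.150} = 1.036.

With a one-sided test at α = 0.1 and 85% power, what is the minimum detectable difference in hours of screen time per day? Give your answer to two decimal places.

δ = (z_α + z_β) · √((σ₁²+σ₂²)/n)
  = (1.282 + 1.036) · √(8/1160)
  = 2.318 · √0.0069
  = 2.318 · 0.0830
  = 0.1925

Minimum detectable difference ≈ 0.19 hours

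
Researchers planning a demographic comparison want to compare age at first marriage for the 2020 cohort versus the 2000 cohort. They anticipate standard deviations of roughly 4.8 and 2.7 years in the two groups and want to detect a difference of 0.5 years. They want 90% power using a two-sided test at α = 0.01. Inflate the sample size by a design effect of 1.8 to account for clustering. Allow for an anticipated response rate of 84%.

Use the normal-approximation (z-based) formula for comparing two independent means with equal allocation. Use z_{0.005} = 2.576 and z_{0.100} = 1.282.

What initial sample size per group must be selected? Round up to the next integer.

n = 3870 per group

n = (z_{α/2} + z_β)² · (σ₁² + σ₂²) / δ²
  = (2.576 + 1.282)² · (4.8² + 2.7² = 30.33) / 0.5²
  = 14.8842 · 30.33 / 0.25
  = 1805.75
Design effect: 1.8 × 1805.75 = 3250.34.
Adjust for 84% response: 3250.34 / 0.84 = 3869.46.
Round up → n = 3870 per group.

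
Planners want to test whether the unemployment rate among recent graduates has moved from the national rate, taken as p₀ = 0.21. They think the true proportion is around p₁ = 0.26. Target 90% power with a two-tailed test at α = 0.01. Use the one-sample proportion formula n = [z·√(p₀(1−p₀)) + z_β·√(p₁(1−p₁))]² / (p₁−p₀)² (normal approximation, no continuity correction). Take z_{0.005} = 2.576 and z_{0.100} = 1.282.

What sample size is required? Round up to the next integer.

n = [z_{α/2}·√(p₀q₀) + z_β·√(p₁q₁)]² / (p₁ − p₀)²
  = [2.576·√(0.21·0.79) + 1.282·√(0.26·0.74)]² / (0.05)²
  = [2.576·0.4073 + 1.282·0.4386]² / 0.0025
  = [1.6116]² / 0.0025
  = 1038.84
Round up → n = 1039.

n = 1039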